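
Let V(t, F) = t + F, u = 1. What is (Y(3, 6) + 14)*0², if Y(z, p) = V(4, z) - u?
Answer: 0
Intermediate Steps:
V(t, F) = F + t
Y(z, p) = 3 + z (Y(z, p) = (z + 4) - 1*1 = (4 + z) - 1 = 3 + z)
(Y(3, 6) + 14)*0² = ((3 + 3) + 14)*0² = (6 + 14)*0 = 20*0 = 0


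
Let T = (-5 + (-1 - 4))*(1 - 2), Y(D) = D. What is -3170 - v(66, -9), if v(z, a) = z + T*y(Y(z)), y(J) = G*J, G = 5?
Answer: -6536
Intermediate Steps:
y(J) = 5*J
T = 10 (T = (-5 - 5)*(-1) = -10*(-1) = 10)
v(z, a) = 51*z (v(z, a) = z + 10*(5*z) = z + 50*z = 51*z)
-3170 - v(66, -9) = -3170 - 51*66 = -3170 - 1*3366 = -3170 - 3366 = -6536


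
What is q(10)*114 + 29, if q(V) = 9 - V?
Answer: -85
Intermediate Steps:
q(10)*114 + 29 = (9 - 1*10)*114 + 29 = (9 - 10)*114 + 29 = -1*114 + 29 = -114 + 29 = -85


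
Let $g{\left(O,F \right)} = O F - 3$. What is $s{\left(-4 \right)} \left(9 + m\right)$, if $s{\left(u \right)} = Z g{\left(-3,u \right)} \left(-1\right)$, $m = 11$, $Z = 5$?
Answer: $-900$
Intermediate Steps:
$g{\left(O,F \right)} = -3 + F O$ ($g{\left(O,F \right)} = F O - 3 = -3 + F O$)
$s{\left(u \right)} = 15 + 15 u$ ($s{\left(u \right)} = 5 \left(-3 + u \left(-3\right)\right) \left(-1\right) = 5 \left(-3 - 3 u\right) \left(-1\right) = \left(-15 - 15 u\right) \left(-1\right) = 15 + 15 u$)
$s{\left(-4 \right)} \left(9 + m\right) = \left(15 + 15 \left(-4\right)\right) \left(9 + 11\right) = \left(15 - 60\right) 20 = \left(-45\right) 20 = -900$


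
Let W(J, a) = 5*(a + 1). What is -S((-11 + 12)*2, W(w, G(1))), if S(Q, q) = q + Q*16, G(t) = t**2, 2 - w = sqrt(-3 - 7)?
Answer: -42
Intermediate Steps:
w = 2 - I*sqrt(10) (w = 2 - sqrt(-3 - 7) = 2 - sqrt(-10) = 2 - I*sqrt(10) ≈ 2.0 - 3.1623*I)
W(J, a) = 5 + 5*a (W(J, a) = 5*(1 + a) = 5 + 5*a)
S(Q, q) = q + 16*Q
-S((-11 + 12)*2, W(w, G(1))) = -((5 + 5*1**2) + 16*((-11 + 12)*2)) = -((5 + 5*1) + 16*(1*2)) = -((5 + 5) + 16*2) = -(10 + 32) = -1*42 = -42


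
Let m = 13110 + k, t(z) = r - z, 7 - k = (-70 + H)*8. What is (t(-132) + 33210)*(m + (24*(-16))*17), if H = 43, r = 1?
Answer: 226899115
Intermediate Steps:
k = 223 (k = 7 - (-70 + 43)*8 = 7 - (-27)*8 = 7 - 1*(-216) = 7 + 216 = 223)
t(z) = 1 - z
m = 13333 (m = 13110 + 223 = 13333)
(t(-132) + 33210)*(m + (24*(-16))*17) = ((1 - 1*(-132)) + 33210)*(13333 + (24*(-16))*17) = ((1 + 132) + 33210)*(13333 - 384*17) = (133 + 33210)*(13333 - 6528) = 33343*6805 = 226899115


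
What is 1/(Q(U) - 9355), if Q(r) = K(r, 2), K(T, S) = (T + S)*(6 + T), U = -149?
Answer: 1/11666 ≈ 8.5719e-5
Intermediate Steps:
K(T, S) = (6 + T)*(S + T) (K(T, S) = (S + T)*(6 + T) = (6 + T)*(S + T))
Q(r) = 12 + r² + 8*r (Q(r) = r² + 6*2 + 6*r + 2*r = r² + 12 + 6*r + 2*r = 12 + r² + 8*r)
1/(Q(U) - 9355) = 1/((12 + (-149)² + 8*(-149)) - 9355) = 1/((12 + 22201 - 1192) - 9355) = 1/(21021 - 9355) = 1/11666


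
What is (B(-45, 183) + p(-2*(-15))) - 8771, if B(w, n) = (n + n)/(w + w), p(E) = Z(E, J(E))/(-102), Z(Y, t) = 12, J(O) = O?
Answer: -2237672/255 ≈ -8775.2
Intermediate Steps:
p(E) = -2/17 (p(E) = 12/(-102) = 12*(-1/102) = -2/17)
B(w, n) = n/w (B(w, n) = (2*n)/((2*w)) = (2*n)*(1/(2*w)) = n/w)
(B(-45, 183) + p(-2*(-15))) - 8771 = (183/(-45) - 2/17) - 8771 = (183*(-1/45) - 2/17) - 8771 = (-61/15 - 2/17) - 8771 = -1067/255 - 8771 = -2237672/255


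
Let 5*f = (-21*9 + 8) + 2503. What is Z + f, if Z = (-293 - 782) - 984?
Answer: -7973/5 ≈ -1594.6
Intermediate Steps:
Z = -2059 (Z = -1075 - 984 = -2059)
f = 2322/5 (f = ((-21*9 + 8) + 2503)/5 = ((-189 + 8) + 2503)/5 = (-181 + 2503)/5 = (1/5)*2322 = 2322/5 ≈ 464.40)
Z + f = -2059 + 2322/5 = -7973/5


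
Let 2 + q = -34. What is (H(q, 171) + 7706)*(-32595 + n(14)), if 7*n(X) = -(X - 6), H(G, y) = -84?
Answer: -1739134606/7 ≈ -2.4845e+8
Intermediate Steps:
q = -36 (q = -2 - 34 = -36)
n(X) = 6/7 - X/7 (n(X) = (-(X - 6))/7 = (-(-6 + X))/7 = (6 - X)/7 = 6/7 - X/7)
(H(q, 171) + 7706)*(-32595 + n(14)) = (-84 + 7706)*(-32595 + (6/7 - ⅐*14)) = 7622*(-32595 + (6/7 - 2)) = 7622*(-32595 - 8/7) = 7622*(-228173/7) = -1739134606/7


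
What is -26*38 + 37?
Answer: -951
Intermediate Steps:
-26*38 + 37 = -988 + 37 = -951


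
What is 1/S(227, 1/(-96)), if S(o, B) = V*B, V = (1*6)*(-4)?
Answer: 4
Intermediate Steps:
V = -24 (V = 6*(-4) = -24)
S(o, B) = -24*B
1/S(227, 1/(-96)) = 1/(-24/(-96)) = 1/(-24*(-1/96)) = 1/(1/4) = 4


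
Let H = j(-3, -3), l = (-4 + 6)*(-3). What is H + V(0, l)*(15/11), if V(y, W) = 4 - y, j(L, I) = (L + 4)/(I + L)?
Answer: 349/66 ≈ 5.2879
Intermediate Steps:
l = -6 (l = 2*(-3) = -6)
j(L, I) = (4 + L)/(I + L)
H = -⅙ (H = (4 - 3)/(-3 - 3) = 1/(-6) = -⅙*1 = -⅙ ≈ -0.16667)
H + V(0, l)*(15/11) = -⅙ + (4 - 1*0)*(15/11) = -⅙ + (4 + 0)*(15*(1/11)) = -⅙ + 4*(15/11) = -⅙ + 60/11 = 349/66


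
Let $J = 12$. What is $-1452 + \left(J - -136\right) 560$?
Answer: $81428$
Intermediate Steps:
$-1452 + \left(J - -136\right) 560 = -1452 + \left(12 - -136\right) 560 = -1452 + \left(12 + 136\right) 560 = -1452 + 148 \cdot 560 = -1452 + 82880 = 81428$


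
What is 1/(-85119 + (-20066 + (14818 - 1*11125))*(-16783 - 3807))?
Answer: 1/337034951 ≈ 2.9671e-9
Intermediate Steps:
1/(-85119 + (-20066 + (14818 - 1*11125))*(-16783 - 3807)) = 1/(-85119 + (-20066 + (14818 - 11125))*(-20590)) = 1/(-85119 + (-20066 + 3693)*(-20590)) = 1/(-85119 - 16373*(-20590)) = 1/(-85119 + 337120070) = 1/337034951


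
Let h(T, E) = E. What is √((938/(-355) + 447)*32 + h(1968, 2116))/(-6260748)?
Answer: -37*√375945/1111282770 ≈ -2.0415e-5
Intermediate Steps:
√((938/(-355) + 447)*32 + h(1968, 2116))/(-6260748) = √((938/(-355) + 447)*32 + 2116)/(-6260748) = √((938*(-1/355) + 447)*32 + 2116)*(-1/6260748) = √((-938/355 + 447)*32 + 2116)*(-1/6260748) = √((157747/355)*32 + 2116)*(-1/6260748) = √(5047904/355 + 2116)*(-1/6260748) = √(5799084/355)*(-1/6260748) = (74*√375945/355)*(-1/6260748) = -37*√375945/1111282770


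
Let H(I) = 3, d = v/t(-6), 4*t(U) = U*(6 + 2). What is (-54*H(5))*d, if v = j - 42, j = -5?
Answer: -1269/2 ≈ -634.50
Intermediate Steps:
t(U) = 2*U (t(U) = (U*(6 + 2))/4 = (U*8)/4 = (8*U)/4 = 2*U)
v = -47 (v = -5 - 42 = -47)
d = 47/12 (d = -47/(2*(-6)) = -47/(-12) = -47*(-1/12) = 47/12 ≈ 3.9167)
(-54*H(5))*d = -54*3*(47/12) = -162*47/12 = -1269/2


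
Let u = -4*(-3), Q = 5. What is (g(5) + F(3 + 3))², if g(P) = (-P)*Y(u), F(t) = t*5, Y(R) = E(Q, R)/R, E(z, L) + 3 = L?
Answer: 11025/16 ≈ 689.06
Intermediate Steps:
E(z, L) = -3 + L
u = 12
Y(R) = (-3 + R)/R
F(t) = 5*t
g(P) = -3*P/4 (g(P) = (-P)*((-3 + 12)/12) = (-P)*((1/12)*9) = -P*(¾) = -3*P/4)
(g(5) + F(3 + 3))² = (-¾*5 + 5*(3 + 3))² = (-15/4 + 5*6)² = (-15/4 + 30)² = (105/4)² = 11025/16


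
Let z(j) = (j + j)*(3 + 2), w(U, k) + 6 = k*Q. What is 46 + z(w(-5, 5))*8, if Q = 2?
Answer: 366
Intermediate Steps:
w(U, k) = -6 + 2*k (w(U, k) = -6 + k*2 = -6 + 2*k)
z(j) = 10*j (z(j) = (2*j)*5 = 10*j)
46 + z(w(-5, 5))*8 = 46 + (10*(-6 + 2*5))*8 = 46 + (10*(-6 + 10))*8 = 46 + (10*4)*8 = 46 + 40*8 = 46 + 320 = 366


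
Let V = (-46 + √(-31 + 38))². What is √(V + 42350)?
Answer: √(44473 - 92*√7) ≈ 210.31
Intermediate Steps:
V = (-46 + √7)² ≈ 1879.6
√(V + 42350) = √((46 - √7)² + 42350) = √(42350 + (46 - √7)²)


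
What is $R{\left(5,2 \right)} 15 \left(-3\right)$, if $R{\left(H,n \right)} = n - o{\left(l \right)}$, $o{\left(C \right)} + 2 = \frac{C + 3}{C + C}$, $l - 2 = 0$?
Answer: $- \frac{495}{4} \approx -123.75$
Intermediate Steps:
$l = 2$ ($l = 2 + 0 = 2$)
$o{\left(C \right)} = -2 + \frac{3 + C}{2 C}$ ($o{\left(C \right)} = -2 + \frac{C + 3}{C + C} = -2 + \frac{3 + C}{2 C}$)
$R{\left(H,n \right)} = \frac{3}{4} + n$ ($R{\left(H,n \right)} = n - \frac{3 \left(1 - 2\right)}{2 \cdot 2} = n - \frac{3}{2} \cdot \frac{1}{2} \left(1 - 2\right) = n - \frac{3}{2} \cdot \frac{1}{2} \left(-1\right) = n - - \frac{3}{4} = n + \frac{3}{4} = \frac{3}{4} + n$)
$R{\left(5,2 \right)} 15 \left(-3\right) = \left(\frac{3}{4} + 2\right) 15 \left(-3\right) = \frac{11}{4} \cdot 15 \left(-3\right) = \frac{165}{4} \left(-3\right) = - \frac{495}{4}$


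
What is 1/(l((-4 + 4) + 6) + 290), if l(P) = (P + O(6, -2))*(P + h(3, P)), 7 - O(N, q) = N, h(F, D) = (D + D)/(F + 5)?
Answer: 2/685 ≈ 0.0029197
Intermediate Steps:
h(F, D) = 2*D/(5 + F) (h(F, D) = (2*D)/(5 + F) = 2*D/(5 + F))
O(N, q) = 7 - N
l(P) = 5*P*(1 + P)/4 (l(P) = (P + (7 - 1*6))*(P + 2*P/(5 + 3)) = (P + (7 - 6))*(P + 2*P/8) = (P + 1)*(P + 2*P*(⅛)) = (1 + P)*(P + P/4) = (1 + P)*(5*P/4) = 5*P*(1 + P)/4)
1/(l((-4 + 4) + 6) + 290) = 1/(5*((-4 + 4) + 6)*(1 + ((-4 + 4) + 6))/4 + 290) = 1/(5*(0 + 6)*(1 + (0 + 6))/4 + 290) = 1/((5/4)*6*(1 + 6) + 290) = 1/((5/4)*6*7 + 290) = 1/(105/2 + 290) = 1/(685/2) = 2/685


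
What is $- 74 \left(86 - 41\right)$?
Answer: $-3330$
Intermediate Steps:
$- 74 \left(86 - 41\right) = \left(-74\right) 45 = -3330$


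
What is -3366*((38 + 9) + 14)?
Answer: -205326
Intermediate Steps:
-3366*((38 + 9) + 14) = -3366*(47 + 14) = -3366*61 = -205326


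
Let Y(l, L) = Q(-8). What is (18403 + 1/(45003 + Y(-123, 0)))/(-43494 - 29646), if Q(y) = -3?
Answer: -828135001/3291300000 ≈ -0.25161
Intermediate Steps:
Y(l, L) = -3
(18403 + 1/(45003 + Y(-123, 0)))/(-43494 - 29646) = (18403 + 1/(45003 - 3))/(-43494 - 29646) = (18403 + 1/45000)/(-73140) = (18403 + 1/45000)*(-1/73140) = (828135001/45000)*(-1/73140) = -828135001/3291300000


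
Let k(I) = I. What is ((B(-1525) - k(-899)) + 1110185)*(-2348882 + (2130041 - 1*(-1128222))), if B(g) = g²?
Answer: 3125277867129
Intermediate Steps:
((B(-1525) - k(-899)) + 1110185)*(-2348882 + (2130041 - 1*(-1128222))) = (((-1525)² - 1*(-899)) + 1110185)*(-2348882 + (2130041 - 1*(-1128222))) = ((2325625 + 899) + 1110185)*(-2348882 + (2130041 + 1128222)) = (2326524 + 1110185)*(-2348882 + 3258263) = 3436709*909381 = 3125277867129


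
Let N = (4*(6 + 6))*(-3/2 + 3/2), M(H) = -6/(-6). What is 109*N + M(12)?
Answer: 1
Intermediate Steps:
M(H) = 1 (M(H) = -6*(-⅙) = 1)
N = 0 (N = (4*12)*(-3*½ + 3*(½)) = 48*(-3/2 + 3/2) = 48*0 = 0)
109*N + M(12) = 109*0 + 1 = 0 + 1 = 1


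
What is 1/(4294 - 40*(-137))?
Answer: 1/9774 ≈ 0.00010231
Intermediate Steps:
1/(4294 - 40*(-137)) = 1/(4294 + 5480) = 1/9774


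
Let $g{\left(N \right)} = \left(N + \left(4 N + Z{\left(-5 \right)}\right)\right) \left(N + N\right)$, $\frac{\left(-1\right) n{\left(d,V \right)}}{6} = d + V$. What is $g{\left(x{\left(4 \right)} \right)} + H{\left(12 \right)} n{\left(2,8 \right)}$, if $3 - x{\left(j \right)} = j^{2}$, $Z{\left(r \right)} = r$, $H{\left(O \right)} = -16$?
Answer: $2780$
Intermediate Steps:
$n{\left(d,V \right)} = - 6 V - 6 d$ ($n{\left(d,V \right)} = - 6 \left(d + V\right) = - 6 \left(V + d\right) = - 6 V - 6 d$)
$x{\left(j \right)} = 3 - j^{2}$
$g{\left(N \right)} = 2 N \left(-5 + 5 N\right)$ ($g{\left(N \right)} = \left(N + \left(4 N - 5\right)\right) \left(N + N\right) = \left(N + \left(-5 + 4 N\right)\right) 2 N = \left(-5 + 5 N\right) 2 N = 2 N \left(-5 + 5 N\right)$)
$g{\left(x{\left(4 \right)} \right)} + H{\left(12 \right)} n{\left(2,8 \right)} = 10 \left(3 - 4^{2}\right) \left(-1 + \left(3 - 4^{2}\right)\right) - 16 \left(\left(-6\right) 8 - 12\right) = 10 \left(3 - 16\right) \left(-1 + \left(3 - 16\right)\right) - 16 \left(-48 - 12\right) = 10 \left(3 - 16\right) \left(-1 + \left(3 - 16\right)\right) - -960 = 10 \left(-13\right) \left(-1 - 13\right) + 960 = 10 \left(-13\right) \left(-14\right) + 960 = 1820 + 960 = 2780$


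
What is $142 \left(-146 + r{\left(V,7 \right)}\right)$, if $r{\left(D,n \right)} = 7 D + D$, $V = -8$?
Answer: $-29820$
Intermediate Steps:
$r{\left(D,n \right)} = 8 D$
$142 \left(-146 + r{\left(V,7 \right)}\right) = 142 \left(-146 + 8 \left(-8\right)\right) = 142 \left(-146 - 64\right) = 142 \left(-210\right) = -29820$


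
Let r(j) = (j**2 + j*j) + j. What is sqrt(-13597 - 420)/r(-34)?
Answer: I*sqrt(14017)/2278 ≈ 0.051973*I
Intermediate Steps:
r(j) = j + 2*j**2 (r(j) = (j**2 + j**2) + j = 2*j**2 + j = j + 2*j**2)
sqrt(-13597 - 420)/r(-34) = sqrt(-13597 - 420)/((-34*(1 + 2*(-34)))) = sqrt(-14017)/((-34*(1 - 68))) = (I*sqrt(14017))/((-34*(-67))) = (I*sqrt(14017))/2278 = (I*sqrt(14017))*(1/2278) = I*sqrt(14017)/2278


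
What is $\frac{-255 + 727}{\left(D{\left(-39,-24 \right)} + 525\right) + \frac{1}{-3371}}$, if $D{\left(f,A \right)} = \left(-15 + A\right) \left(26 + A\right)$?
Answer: $\frac{397778}{376709} \approx 1.0559$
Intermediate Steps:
$\frac{-255 + 727}{\left(D{\left(-39,-24 \right)} + 525\right) + \frac{1}{-3371}} = \frac{-255 + 727}{\left(\left(-390 + \left(-24\right)^{2} + 11 \left(-24\right)\right) + 525\right) + \frac{1}{-3371}} = \frac{472}{\left(\left(-390 + 576 - 264\right) + 525\right) - \frac{1}{3371}} = \frac{472}{\left(-78 + 525\right) - \frac{1}{3371}} = \frac{472}{447 - \frac{1}{3371}} = \frac{472}{\frac{1506836}{3371}} = 472 \cdot \frac{3371}{1506836} = \frac{397778}{376709}$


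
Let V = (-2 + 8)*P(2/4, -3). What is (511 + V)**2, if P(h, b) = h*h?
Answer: 1050625/4 ≈ 2.6266e+5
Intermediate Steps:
P(h, b) = h**2
V = 3/2 (V = (-2 + 8)*(2/4)**2 = 6*(2*(1/4))**2 = 6*(1/2)**2 = 6*(1/4) = 3/2 ≈ 1.5000)
(511 + V)**2 = (511 + 3/2)**2 = (1025/2)**2 = 1050625/4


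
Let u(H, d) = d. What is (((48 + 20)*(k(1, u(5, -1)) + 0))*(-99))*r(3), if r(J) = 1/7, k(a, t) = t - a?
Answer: 13464/7 ≈ 1923.4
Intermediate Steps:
r(J) = ⅐
(((48 + 20)*(k(1, u(5, -1)) + 0))*(-99))*r(3) = (((48 + 20)*((-1 - 1*1) + 0))*(-99))*(⅐) = ((68*((-1 - 1) + 0))*(-99))*(⅐) = ((68*(-2 + 0))*(-99))*(⅐) = ((68*(-2))*(-99))*(⅐) = -136*(-99)*(⅐) = 13464*(⅐) = 13464/7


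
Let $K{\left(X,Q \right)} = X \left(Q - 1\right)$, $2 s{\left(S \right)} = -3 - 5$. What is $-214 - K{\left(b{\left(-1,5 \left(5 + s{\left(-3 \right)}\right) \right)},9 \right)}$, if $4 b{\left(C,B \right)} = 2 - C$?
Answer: $-220$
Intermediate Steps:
$s{\left(S \right)} = -4$ ($s{\left(S \right)} = \frac{-3 - 5}{2} = \frac{1}{2} \left(-8\right) = -4$)
$b{\left(C,B \right)} = \frac{1}{2} - \frac{C}{4}$ ($b{\left(C,B \right)} = \frac{2 - C}{4} = \frac{1}{2} - \frac{C}{4}$)
$K{\left(X,Q \right)} = X \left(-1 + Q\right)$
$-214 - K{\left(b{\left(-1,5 \left(5 + s{\left(-3 \right)}\right) \right)},9 \right)} = -214 - \left(\frac{1}{2} - - \frac{1}{4}\right) \left(-1 + 9\right) = -214 - \left(\frac{1}{2} + \frac{1}{4}\right) 8 = -214 - \frac{3}{4} \cdot 8 = -214 - 6 = -220$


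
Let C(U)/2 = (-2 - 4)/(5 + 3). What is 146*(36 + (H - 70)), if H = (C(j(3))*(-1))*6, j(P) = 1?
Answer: -3650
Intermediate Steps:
C(U) = -3/2 (C(U) = 2*((-2 - 4)/(5 + 3)) = 2*(-6/8) = 2*(-6*1/8) = 2*(-3/4) = -3/2)
H = 9 (H = -3/2*(-1)*6 = (3/2)*6 = 9)
146*(36 + (H - 70)) = 146*(36 + (9 - 70)) = 146*(36 - 61) = 146*(-25) = -3650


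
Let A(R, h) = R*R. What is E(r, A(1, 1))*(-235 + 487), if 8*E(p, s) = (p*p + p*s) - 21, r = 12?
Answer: 8505/2 ≈ 4252.5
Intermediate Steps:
A(R, h) = R²
E(p, s) = -21/8 + p²/8 + p*s/8 (E(p, s) = ((p*p + p*s) - 21)/8 = ((p² + p*s) - 21)/8 = (-21 + p² + p*s)/8 = -21/8 + p²/8 + p*s/8)
E(r, A(1, 1))*(-235 + 487) = (-21/8 + (⅛)*12² + (⅛)*12*1²)*(-235 + 487) = (-21/8 + (⅛)*144 + (⅛)*12*1)*252 = (-21/8 + 18 + 3/2)*252 = (135/8)*252 = 8505/2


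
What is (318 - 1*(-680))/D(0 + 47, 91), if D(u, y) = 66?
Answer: 499/33 ≈ 15.121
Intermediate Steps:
(318 - 1*(-680))/D(0 + 47, 91) = (318 - 1*(-680))/66 = (318 + 680)*(1/66) = 998*(1/66) = 499/33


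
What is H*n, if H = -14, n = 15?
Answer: -210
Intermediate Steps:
H*n = -14*15 = -210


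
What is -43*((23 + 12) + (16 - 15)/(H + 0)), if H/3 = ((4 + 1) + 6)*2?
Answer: -99373/66 ≈ -1505.7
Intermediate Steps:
H = 66 (H = 3*(((4 + 1) + 6)*2) = 3*((5 + 6)*2) = 3*(11*2) = 3*22 = 66)
-43*((23 + 12) + (16 - 15)/(H + 0)) = -43*((23 + 12) + (16 - 15)/(66 + 0)) = -43*(35 + 1/66) = -43*2311/66 = -99373/66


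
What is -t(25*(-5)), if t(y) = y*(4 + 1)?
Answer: 625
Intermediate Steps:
t(y) = 5*y (t(y) = y*5 = 5*y)
-t(25*(-5)) = -5*25*(-5) = -5*(-125) = -1*(-625) = 625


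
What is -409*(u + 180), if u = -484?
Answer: 124336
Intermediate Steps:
-409*(u + 180) = -409*(-484 + 180) = -409*(-304) = -1*(-124336) = 124336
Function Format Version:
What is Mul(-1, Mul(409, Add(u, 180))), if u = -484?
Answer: 124336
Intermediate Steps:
Mul(-1, Mul(409, Add(u, 180))) = Mul(-1, Mul(409, Add(-484, 180))) = Mul(-1, Mul(409, -304)) = Mul(-1, -124336) = 124336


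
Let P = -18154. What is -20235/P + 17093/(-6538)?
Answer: -44502473/29672713 ≈ -1.4998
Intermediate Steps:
-20235/P + 17093/(-6538) = -20235/(-18154) + 17093/(-6538) = -20235*(-1/18154) + 17093*(-1/6538) = 20235/18154 - 17093/6538 = -44502473/29672713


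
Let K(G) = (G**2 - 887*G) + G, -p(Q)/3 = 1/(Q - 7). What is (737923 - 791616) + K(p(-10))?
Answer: -15562454/289 ≈ -53849.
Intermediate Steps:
p(Q) = -3/(-7 + Q) (p(Q) = -3/(Q - 7) = -3/(-7 + Q))
K(G) = G**2 - 886*G
(737923 - 791616) + K(p(-10)) = (737923 - 791616) + (-3/(-7 - 10))*(-886 - 3/(-7 - 10)) = -53693 + (-3/(-17))*(-886 - 3/(-17)) = -53693 + (-3*(-1/17))*(-886 - 3*(-1/17)) = -53693 + 3*(-886 + 3/17)/17 = -53693 + (3/17)*(-15059/17) = -53693 - 45177/289 = -15562454/289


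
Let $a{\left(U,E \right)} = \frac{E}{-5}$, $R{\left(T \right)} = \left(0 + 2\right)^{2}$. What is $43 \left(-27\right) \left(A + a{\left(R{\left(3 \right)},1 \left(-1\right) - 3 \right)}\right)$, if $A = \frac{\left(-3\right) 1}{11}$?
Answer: $- \frac{33669}{55} \approx -612.16$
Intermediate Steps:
$R{\left(T \right)} = 4$ ($R{\left(T \right)} = 2^{2} = 4$)
$a{\left(U,E \right)} = - \frac{E}{5}$ ($a{\left(U,E \right)} = E \left(- \frac{1}{5}\right) = - \frac{E}{5}$)
$A = - \frac{3}{11}$ ($A = \left(-3\right) \frac{1}{11} = - \frac{3}{11} \approx -0.27273$)
$43 \left(-27\right) \left(A + a{\left(R{\left(3 \right)},1 \left(-1\right) - 3 \right)}\right) = 43 \left(-27\right) \left(- \frac{3}{11} - \frac{1 \left(-1\right) - 3}{5}\right) = - 1161 \left(- \frac{3}{11} - \frac{-1 - 3}{5}\right) = - 1161 \left(- \frac{3}{11} - - \frac{4}{5}\right) = - 1161 \left(- \frac{3}{11} + \frac{4}{5}\right) = \left(-1161\right) \frac{29}{55} = - \frac{33669}{55}$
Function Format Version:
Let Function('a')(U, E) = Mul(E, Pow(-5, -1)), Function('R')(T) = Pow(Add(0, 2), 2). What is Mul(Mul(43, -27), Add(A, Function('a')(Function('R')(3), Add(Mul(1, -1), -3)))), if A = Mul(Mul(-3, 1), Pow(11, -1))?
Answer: Rational(-33669, 55) ≈ -612.16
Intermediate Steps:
Function('R')(T) = 4 (Function('R')(T) = Pow(2, 2) = 4)
Function('a')(U, E) = Mul(Rational(-1, 5), E) (Function('a')(U, E) = Mul(E, Rational(-1, 5)) = Mul(Rational(-1, 5), E))
A = Rational(-3, 11) (A = Mul(-3, Rational(1, 11)) = Rational(-3, 11) ≈ -0.27273)
Mul(Mul(43, -27), Add(A, Function('a')(Function('R')(3), Add(Mul(1, -1), -3)))) = Mul(Mul(43, -27), Add(Rational(-3, 11), Mul(Rational(-1, 5), Add(Mul(1, -1), -3)))) = Mul(-1161, Add(Rational(-3, 11), Mul(Rational(-1, 5), Add(-1, -3)))) = Mul(-1161, Add(Rational(-3, 11), Mul(Rational(-1, 5), -4))) = Mul(-1161, Add(Rational(-3, 11), Rational(4, 5))) = Mul(-1161, Rational(29, 55)) = Rational(-33669, 55)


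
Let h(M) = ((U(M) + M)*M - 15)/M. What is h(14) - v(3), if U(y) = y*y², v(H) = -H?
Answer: 38639/14 ≈ 2759.9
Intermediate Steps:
U(y) = y³
h(M) = (-15 + M*(M + M³))/M (h(M) = ((M³ + M)*M - 15)/M = ((M + M³)*M - 15)/M = (M*(M + M³) - 15)/M = (-15 + M*(M + M³))/M)
h(14) - v(3) = (14 + 14³ - 15/14) - (-1)*3 = (14 + 2744 - 15*1/14) - 1*(-3) = (14 + 2744 - 15/14) + 3 = 38597/14 + 3 = 38639/14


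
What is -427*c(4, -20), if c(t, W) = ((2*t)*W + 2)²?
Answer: -10659628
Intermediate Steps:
c(t, W) = (2 + 2*W*t)² (c(t, W) = (2*W*t + 2)² = (2 + 2*W*t)²)
-427*c(4, -20) = -1708*(1 - 20*4)² = -1708*(1 - 80)² = -1708*(-79)² = -1708*6241 = -427*24964 = -10659628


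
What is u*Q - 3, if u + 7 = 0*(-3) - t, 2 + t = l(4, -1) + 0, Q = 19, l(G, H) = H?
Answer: -79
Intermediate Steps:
t = -3 (t = -2 + (-1 + 0) = -2 - 1 = -3)
u = -4 (u = -7 + (0*(-3) - 1*(-3)) = -7 + (0 + 3) = -7 + 3 = -4)
u*Q - 3 = -4*19 - 3 = -76 - 3 = -79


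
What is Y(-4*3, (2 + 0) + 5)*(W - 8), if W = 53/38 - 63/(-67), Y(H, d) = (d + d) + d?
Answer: -302883/2546 ≈ -118.96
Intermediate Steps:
Y(H, d) = 3*d (Y(H, d) = 2*d + d = 3*d)
W = 5945/2546 (W = 53*(1/38) - 63*(-1/67) = 53/38 + 63/67 = 5945/2546 ≈ 2.3350)
Y(-4*3, (2 + 0) + 5)*(W - 8) = (3*((2 + 0) + 5))*(5945/2546 - 8) = (3*(2 + 5))*(-14423/2546) = (3*7)*(-14423/2546) = 21*(-14423/2546) = -302883/2546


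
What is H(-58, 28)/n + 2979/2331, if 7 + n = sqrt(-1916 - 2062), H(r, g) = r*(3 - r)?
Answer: 7747331/1042993 + 10614*I*sqrt(442)/4027 ≈ 7.428 + 55.413*I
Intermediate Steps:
n = -7 + 3*I*sqrt(442) (n = -7 + sqrt(-1916 - 2062) = -7 + sqrt(-3978) = -7 + 3*I*sqrt(442) ≈ -7.0 + 63.071*I)
H(-58, 28)/n + 2979/2331 = (-58*(3 - 1*(-58)))/(-7 + 3*I*sqrt(442)) + 2979/2331 = (-58*(3 + 58))/(-7 + 3*I*sqrt(442)) + 2979*(1/2331) = (-58*61)/(-7 + 3*I*sqrt(442)) + 331/259 = -3538/(-7 + 3*I*sqrt(442)) + 331/259 = 331/259 - 3538/(-7 + 3*I*sqrt(442))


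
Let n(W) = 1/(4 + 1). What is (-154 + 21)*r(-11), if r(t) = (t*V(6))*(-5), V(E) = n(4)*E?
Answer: -8778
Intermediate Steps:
n(W) = 1/5
V(E) = E/5
r(t) = -6*t (r(t) = (t*((1/5)*6))*(-5) = (t*(6/5))*(-5) = (6*t/5)*(-5) = -6*t)
(-154 + 21)*r(-11) = (-154 + 21)*(-6*(-11)) = -133*66 = -8778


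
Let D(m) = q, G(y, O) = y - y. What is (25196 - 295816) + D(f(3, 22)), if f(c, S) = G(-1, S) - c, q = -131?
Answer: -270751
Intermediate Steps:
G(y, O) = 0
f(c, S) = -c (f(c, S) = 0 - c = -c)
D(m) = -131
(25196 - 295816) + D(f(3, 22)) = (25196 - 295816) - 131 = -270620 - 131 = -270751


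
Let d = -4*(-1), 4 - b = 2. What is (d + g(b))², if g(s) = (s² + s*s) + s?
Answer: 196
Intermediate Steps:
b = 2 (b = 4 - 1*2 = 4 - 2 = 2)
g(s) = s + 2*s² (g(s) = (s² + s²) + s = 2*s² + s = s + 2*s²)
d = 4
(d + g(b))² = (4 + 2*(1 + 2*2))² = (4 + 2*(1 + 4))² = (4 + 2*5)² = (4 + 10)² = 14² = 196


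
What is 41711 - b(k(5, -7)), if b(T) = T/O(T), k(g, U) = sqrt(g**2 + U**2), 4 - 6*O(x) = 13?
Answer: 41711 + 2*sqrt(74)/3 ≈ 41717.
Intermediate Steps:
O(x) = -3/2 (O(x) = 2/3 - 1/6*13 = 2/3 - 13/6 = -3/2)
k(g, U) = sqrt(U**2 + g**2)
b(T) = -2*T/3 (b(T) = T/(-3/2) = T*(-2/3) = -2*T/3)
41711 - b(k(5, -7)) = 41711 - (-2)*sqrt((-7)**2 + 5**2)/3 = 41711 - (-2)*sqrt(49 + 25)/3 = 41711 - (-2)*sqrt(74)/3 = 41711 + 2*sqrt(74)/3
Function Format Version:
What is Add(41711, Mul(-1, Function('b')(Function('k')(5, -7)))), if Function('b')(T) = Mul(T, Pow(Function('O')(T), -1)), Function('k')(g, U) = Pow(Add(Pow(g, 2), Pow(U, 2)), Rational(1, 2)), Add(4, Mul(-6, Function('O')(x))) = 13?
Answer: Add(41711, Mul(Rational(2, 3), Pow(74, Rational(1, 2)))) ≈ 41717.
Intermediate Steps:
Function('O')(x) = Rational(-3, 2) (Function('O')(x) = Add(Rational(2, 3), Mul(Rational(-1, 6), 13)) = Add(Rational(2, 3), Rational(-13, 6)) = Rational(-3, 2))
Function('k')(g, U) = Pow(Add(Pow(U, 2), Pow(g, 2)), Rational(1, 2))
Function('b')(T) = Mul(Rational(-2, 3), T) (Function('b')(T) = Mul(T, Pow(Rational(-3, 2), -1)) = Mul(T, Rational(-2, 3)) = Mul(Rational(-2, 3), T))
Add(41711, Mul(-1, Function('b')(Function('k')(5, -7)))) = Add(41711, Mul(-1, Mul(Rational(-2, 3), Pow(Add(Pow(-7, 2), Pow(5, 2)), Rational(1, 2))))) = Add(41711, Mul(-1, Mul(Rational(-2, 3), Pow(Add(49, 25), Rational(1, 2))))) = Add(41711, Mul(-1, Mul(Rational(-2, 3), Pow(74, Rational(1, 2))))) = Add(41711, Mul(Rational(2, 3), Pow(74, Rational(1, 2))))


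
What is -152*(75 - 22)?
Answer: -8056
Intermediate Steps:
-152*(75 - 22) = -152*53 = -8056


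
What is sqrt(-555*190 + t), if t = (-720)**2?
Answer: 5*sqrt(16518) ≈ 642.61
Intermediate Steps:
t = 518400
sqrt(-555*190 + t) = sqrt(-555*190 + 518400) = sqrt(-105450 + 518400) = sqrt(412950) = 5*sqrt(16518)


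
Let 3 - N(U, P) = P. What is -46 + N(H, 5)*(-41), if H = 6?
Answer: 36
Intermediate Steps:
N(U, P) = 3 - P
-46 + N(H, 5)*(-41) = -46 + (3 - 1*5)*(-41) = -46 + (3 - 5)*(-41) = -46 - 2*(-41) = -46 + 82 = 36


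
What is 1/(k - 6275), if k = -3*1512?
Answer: -1/10811 ≈ -9.2498e-5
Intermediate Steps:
k = -4536
1/(k - 6275) = 1/(-4536 - 6275) = 1/(-10811) = -1/10811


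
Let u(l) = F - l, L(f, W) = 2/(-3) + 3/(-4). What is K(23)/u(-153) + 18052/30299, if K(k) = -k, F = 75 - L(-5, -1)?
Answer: 41334632/83413147 ≈ 0.49554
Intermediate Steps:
L(f, W) = -17/12 (L(f, W) = 2*(-1/3) + 3*(-1/4) = -2/3 - 3/4 = -17/12)
F = 917/12 (F = 75 - 1*(-17/12) = 75 + 17/12 = 917/12 ≈ 76.417)
u(l) = 917/12 - l
K(23)/u(-153) + 18052/30299 = (-1*23)/(917/12 - 1*(-153)) + 18052/30299 = -23/(917/12 + 153) + 18052*(1/30299) = -23/2753/12 + 18052/30299 = -23*12/2753 + 18052/30299 = -276/2753 + 18052/30299 = 41334632/83413147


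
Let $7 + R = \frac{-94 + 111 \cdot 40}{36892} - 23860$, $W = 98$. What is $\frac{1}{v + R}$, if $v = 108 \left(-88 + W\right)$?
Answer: $- \frac{18446}{420326829} \approx -4.3885 \cdot 10^{-5}$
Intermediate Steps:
$v = 1080$ ($v = 108 \left(-88 + 98\right) = 108 \cdot 10 = 1080$)
$R = - \frac{440248509}{18446}$ ($R = -7 + \left(\frac{-94 + 111 \cdot 40}{36892} - 23860\right) = -7 - \left(23860 - \left(-94 + 4440\right) \frac{1}{36892}\right) = -7 + \left(4346 \cdot \frac{1}{36892} - 23860\right) = -7 + \left(\frac{2173}{18446} - 23860\right) = -7 - \frac{440119387}{18446} = - \frac{440248509}{18446} \approx -23867.0$)
$\frac{1}{v + R} = \frac{1}{1080 - \frac{440248509}{18446}} = \frac{1}{- \frac{420326829}{18446}} = - \frac{18446}{420326829}$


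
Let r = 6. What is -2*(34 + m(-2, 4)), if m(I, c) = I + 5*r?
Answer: -124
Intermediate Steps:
m(I, c) = 30 + I (m(I, c) = I + 5*6 = I + 30 = 30 + I)
-2*(34 + m(-2, 4)) = -2*(34 + (30 - 2)) = -2*(34 + 28) = -2*62 = -124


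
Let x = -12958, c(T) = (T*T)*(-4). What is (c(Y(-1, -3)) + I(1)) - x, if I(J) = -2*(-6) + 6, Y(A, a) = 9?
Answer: 12652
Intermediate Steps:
c(T) = -4*T² (c(T) = T²*(-4) = -4*T²)
I(J) = 18 (I(J) = 12 + 6 = 18)
(c(Y(-1, -3)) + I(1)) - x = (-4*9² + 18) - 1*(-12958) = (-4*81 + 18) + 12958 = (-324 + 18) + 12958 = -306 + 12958 = 12652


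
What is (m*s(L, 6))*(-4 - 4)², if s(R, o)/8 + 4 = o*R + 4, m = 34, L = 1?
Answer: 104448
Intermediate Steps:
s(R, o) = 8*R*o (s(R, o) = -32 + 8*(o*R + 4) = -32 + 8*(R*o + 4) = -32 + 8*(4 + R*o) = -32 + (32 + 8*R*o) = 8*R*o)
(m*s(L, 6))*(-4 - 4)² = (34*(8*1*6))*(-4 - 4)² = (34*48)*(-8)² = 1632*64 = 104448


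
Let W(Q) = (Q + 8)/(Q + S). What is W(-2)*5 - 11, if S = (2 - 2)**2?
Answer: -26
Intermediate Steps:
S = 0 (S = 0**2 = 0)
W(Q) = (8 + Q)/Q (W(Q) = (Q + 8)/(Q + 0) = (8 + Q)/Q)
W(-2)*5 - 11 = ((8 - 2)/(-2))*5 - 11 = -1/2*6*5 - 11 = -3*5 - 11 = -15 - 11 = -26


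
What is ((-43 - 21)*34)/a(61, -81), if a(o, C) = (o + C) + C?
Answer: 2176/101 ≈ 21.545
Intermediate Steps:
a(o, C) = o + 2*C (a(o, C) = (C + o) + C = o + 2*C)
((-43 - 21)*34)/a(61, -81) = ((-43 - 21)*34)/(61 + 2*(-81)) = (-64*34)/(61 - 162) = -2176/(-101) = -2176*(-1/101) = 2176/101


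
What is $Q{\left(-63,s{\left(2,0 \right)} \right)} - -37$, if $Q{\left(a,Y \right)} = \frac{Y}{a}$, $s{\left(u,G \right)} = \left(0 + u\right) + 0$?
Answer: $\frac{2329}{63} \approx 36.968$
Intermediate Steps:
$s{\left(u,G \right)} = u$ ($s{\left(u,G \right)} = u + 0 = u$)
$Q{\left(-63,s{\left(2,0 \right)} \right)} - -37 = \frac{2}{-63} - -37 = 2 \left(- \frac{1}{63}\right) + 37 = - \frac{2}{63} + 37 = \frac{2329}{63}$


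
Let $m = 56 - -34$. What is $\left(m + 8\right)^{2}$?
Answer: $9604$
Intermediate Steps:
$m = 90$ ($m = 56 + 34 = 90$)
$\left(m + 8\right)^{2} = \left(90 + 8\right)^{2} = 98^{2} = 9604$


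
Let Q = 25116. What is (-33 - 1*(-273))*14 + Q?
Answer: 28476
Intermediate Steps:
(-33 - 1*(-273))*14 + Q = (-33 - 1*(-273))*14 + 25116 = (-33 + 273)*14 + 25116 = 240*14 + 25116 = 3360 + 25116 = 28476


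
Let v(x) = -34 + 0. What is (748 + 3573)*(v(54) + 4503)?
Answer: 19310549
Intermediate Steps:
v(x) = -34
(748 + 3573)*(v(54) + 4503) = (748 + 3573)*(-34 + 4503) = 4321*4469 = 19310549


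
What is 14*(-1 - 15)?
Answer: -224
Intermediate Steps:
14*(-1 - 15) = 14*(-16) = -224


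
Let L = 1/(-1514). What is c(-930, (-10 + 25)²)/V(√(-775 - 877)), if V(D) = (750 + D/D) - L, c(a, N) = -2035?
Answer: -56018/20673 ≈ -2.7097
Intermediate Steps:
L = -1/1514 ≈ -0.00066050
V(D) = 1137015/1514 (V(D) = (750 + D/D) - 1*(-1/1514) = (750 + 1) + 1/1514 = 751 + 1/1514 = 1137015/1514)
c(-930, (-10 + 25)²)/V(√(-775 - 877)) = -2035/1137015/1514 = -2035*1514/1137015 = -56018/20673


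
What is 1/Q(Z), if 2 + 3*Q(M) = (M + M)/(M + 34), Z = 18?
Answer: -39/17 ≈ -2.2941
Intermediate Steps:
Q(M) = -2/3 + 2*M/(3*(34 + M)) (Q(M) = -2/3 + ((M + M)/(M + 34))/3 = -2/3 + ((2*M)/(34 + M))/3 = -2/3 + (2*M/(34 + M))/3 = -2/3 + 2*M/(3*(34 + M)))
1/Q(Z) = 1/(-68/(102 + 3*18)) = 1/(-68/(102 + 54)) = 1/(-68/156) = 1/(-68*1/156) = 1/(-17/39) = -39/17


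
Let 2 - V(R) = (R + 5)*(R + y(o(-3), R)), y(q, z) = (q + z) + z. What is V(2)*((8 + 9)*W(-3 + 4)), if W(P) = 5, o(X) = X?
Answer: -1615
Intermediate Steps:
y(q, z) = q + 2*z
V(R) = 2 - (-3 + 3*R)*(5 + R) (V(R) = 2 - (R + 5)*(R + (-3 + 2*R)) = 2 - (5 + R)*(-3 + 3*R) = 2 - (-3 + 3*R)*(5 + R))
V(2)*((8 + 9)*W(-3 + 4)) = (17 - 12*2 - 3*2**2)*((8 + 9)*5) = (17 - 24 - 3*4)*(17*5) = (17 - 24 - 12)*85 = -19*85 = -1615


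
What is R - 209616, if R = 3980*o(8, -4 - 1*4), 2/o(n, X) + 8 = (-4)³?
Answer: -1887539/9 ≈ -2.0973e+5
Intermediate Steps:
o(n, X) = -1/36 (o(n, X) = 2/(-8 + (-4)³) = 2/(-8 - 64) = 2/(-72) = 2*(-1/72) = -1/36)
R = -995/9 (R = 3980*(-1/36) = -995/9 ≈ -110.56)
R - 209616 = -995/9 - 209616 = -1887539/9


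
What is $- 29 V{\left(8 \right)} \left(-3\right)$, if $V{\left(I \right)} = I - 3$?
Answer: $435$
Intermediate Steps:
$V{\left(I \right)} = -3 + I$ ($V{\left(I \right)} = I - 3 = -3 + I$)
$- 29 V{\left(8 \right)} \left(-3\right) = - 29 \left(-3 + 8\right) \left(-3\right) = \left(-29\right) 5 \left(-3\right) = \left(-145\right) \left(-3\right) = 435$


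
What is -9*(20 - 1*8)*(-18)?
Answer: 1944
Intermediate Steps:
-9*(20 - 1*8)*(-18) = -9*(20 - 8)*(-18) = -9*12*(-18) = -108*(-18) = 1944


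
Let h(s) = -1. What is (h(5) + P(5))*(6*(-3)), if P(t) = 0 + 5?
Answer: -72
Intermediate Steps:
P(t) = 5
(h(5) + P(5))*(6*(-3)) = (-1 + 5)*(6*(-3)) = 4*(-18) = -72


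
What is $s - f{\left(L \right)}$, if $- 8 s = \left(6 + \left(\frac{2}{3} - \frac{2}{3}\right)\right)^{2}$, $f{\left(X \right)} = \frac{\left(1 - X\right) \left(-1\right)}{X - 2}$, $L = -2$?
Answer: $- \frac{21}{4} \approx -5.25$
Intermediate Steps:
$f{\left(X \right)} = \frac{-1 + X}{-2 + X}$
$s = - \frac{9}{2}$ ($s = - \frac{\left(6 + \left(\frac{2}{3} - \frac{2}{3}\right)\right)^{2}}{8} = - \frac{\left(6 + 0\right)^{2}}{8} = - \frac{6^{2}}{8} = \left(- \frac{1}{8}\right) 36 = - \frac{9}{2} \approx -4.5$)
$s - f{\left(L \right)} = - \frac{9}{2} - \frac{-1 - 2}{-2 - 2} = - \frac{9}{2} - \frac{1}{-4} \left(-3\right) = - \frac{9}{2} - \left(- \frac{1}{4}\right) \left(-3\right) = - \frac{9}{2} - \frac{3}{4} = - \frac{21}{4}$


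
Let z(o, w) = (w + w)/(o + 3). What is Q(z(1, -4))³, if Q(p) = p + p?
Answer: -64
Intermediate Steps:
z(o, w) = 2*w/(3 + o) (z(o, w) = (2*w)/(3 + o) = 2*w/(3 + o))
Q(p) = 2*p
Q(z(1, -4))³ = (2*(2*(-4)/(3 + 1)))³ = (2*(2*(-4)/4))³ = (2*(2*(-4)*(¼)))³ = (2*(-2))³ = (-4)³ = -64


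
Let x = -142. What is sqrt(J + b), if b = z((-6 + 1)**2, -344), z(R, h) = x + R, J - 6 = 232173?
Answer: sqrt(232062) ≈ 481.73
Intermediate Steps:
J = 232179 (J = 6 + 232173 = 232179)
z(R, h) = -142 + R
b = -117 (b = -142 + (-6 + 1)**2 = -142 + (-5)**2 = -142 + 25 = -117)
sqrt(J + b) = sqrt(232179 - 117) = sqrt(232062)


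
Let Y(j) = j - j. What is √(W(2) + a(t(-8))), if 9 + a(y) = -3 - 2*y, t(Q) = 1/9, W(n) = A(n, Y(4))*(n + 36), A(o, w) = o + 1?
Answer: 2*√229/3 ≈ 10.089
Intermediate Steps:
Y(j) = 0
A(o, w) = 1 + o
W(n) = (1 + n)*(36 + n) (W(n) = (1 + n)*(n + 36) = (1 + n)*(36 + n))
t(Q) = ⅑
a(y) = -12 - 2*y (a(y) = -9 + (-3 - 2*y) = -12 - 2*y)
√(W(2) + a(t(-8))) = √((1 + 2)*(36 + 2) + (-12 - 2*⅑)) = √(3*38 + (-12 - 2/9)) = √(114 - 110/9) = √(916/9) = 2*√229/3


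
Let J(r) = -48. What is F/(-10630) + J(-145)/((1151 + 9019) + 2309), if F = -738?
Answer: 4349631/66325885 ≈ 0.065580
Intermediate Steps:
F/(-10630) + J(-145)/((1151 + 9019) + 2309) = -738/(-10630) - 48/((1151 + 9019) + 2309) = -738*(-1/10630) - 48/(10170 + 2309) = 369/5315 - 48/12479 = 4349631/66325885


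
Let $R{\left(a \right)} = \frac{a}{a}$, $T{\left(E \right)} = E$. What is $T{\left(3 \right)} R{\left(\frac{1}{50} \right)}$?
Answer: $3$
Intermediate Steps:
$R{\left(a \right)} = 1$
$T{\left(3 \right)} R{\left(\frac{1}{50} \right)} = 3 \cdot 1 = 3$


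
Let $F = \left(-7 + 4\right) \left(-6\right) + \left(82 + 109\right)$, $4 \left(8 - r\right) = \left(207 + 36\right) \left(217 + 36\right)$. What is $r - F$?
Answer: $- \frac{62283}{4} \approx -15571.0$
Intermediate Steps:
$r = - \frac{61447}{4}$ ($r = 8 - \frac{\left(207 + 36\right) \left(217 + 36\right)}{4} = 8 - \frac{243 \cdot 253}{4} = 8 - \frac{61479}{4} = - \frac{61447}{4} \approx -15362.0$)
$F = 209$ ($F = \left(-3\right) \left(-6\right) + 191 = 18 + 191 = 209$)
$r - F = - \frac{61447}{4} - 209 = - \frac{62283}{4}$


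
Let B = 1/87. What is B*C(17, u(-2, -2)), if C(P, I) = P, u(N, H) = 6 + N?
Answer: 17/87 ≈ 0.19540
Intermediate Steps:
B = 1/87 ≈ 0.011494
B*C(17, u(-2, -2)) = (1/87)*17 = 17/87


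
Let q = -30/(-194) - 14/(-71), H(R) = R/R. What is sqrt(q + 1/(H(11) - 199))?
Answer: sqrt(71645970638)/454542 ≈ 0.58887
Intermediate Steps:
H(R) = 1
q = 2423/6887 (q = -30*(-1/194) - 14*(-1/71) = 15/97 + 14/71 = 2423/6887 ≈ 0.35182)
sqrt(q + 1/(H(11) - 199)) = sqrt(2423/6887 + 1/(1 - 199)) = sqrt(2423/6887 + 1/(-198)) = sqrt(2423/6887 - 1/198) = sqrt(472867/1363626) = sqrt(71645970638)/454542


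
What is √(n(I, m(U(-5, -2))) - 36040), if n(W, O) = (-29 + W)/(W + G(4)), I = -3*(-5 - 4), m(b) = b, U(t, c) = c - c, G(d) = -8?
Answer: I*√13010478/19 ≈ 189.84*I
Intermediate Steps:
U(t, c) = 0
I = 27 (I = -3*(-9) = 27)
n(W, O) = (-29 + W)/(-8 + W) (n(W, O) = (-29 + W)/(W - 8) = (-29 + W)/(-8 + W))
√(n(I, m(U(-5, -2))) - 36040) = √((-29 + 27)/(-8 + 27) - 36040) = √(-2/19 - 36040) = √(-684762/19) = I*√13010478/19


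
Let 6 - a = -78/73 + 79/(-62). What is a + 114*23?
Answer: 11904931/4526 ≈ 2630.3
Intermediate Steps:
a = 37759/4526 (a = 6 - (-78/73 + 79/(-62)) = 6 - (-78*1/73 + 79*(-1/62)) = 6 - (-78/73 - 79/62) = 6 - 1*(-10603/4526) = 6 + 10603/4526 = 37759/4526 ≈ 8.3427)
a + 114*23 = 37759/4526 + 114*23 = 37759/4526 + 2622 = 11904931/4526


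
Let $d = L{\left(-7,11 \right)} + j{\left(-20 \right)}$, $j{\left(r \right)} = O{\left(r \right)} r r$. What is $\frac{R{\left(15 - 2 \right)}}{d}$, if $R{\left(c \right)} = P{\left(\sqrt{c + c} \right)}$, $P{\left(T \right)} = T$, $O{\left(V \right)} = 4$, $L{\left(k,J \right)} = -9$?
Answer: $\frac{\sqrt{26}}{1591} \approx 0.0032049$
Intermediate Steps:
$j{\left(r \right)} = 4 r^{2}$ ($j{\left(r \right)} = 4 r r = 4 r^{2}$)
$R{\left(c \right)} = \sqrt{2} \sqrt{c}$ ($R{\left(c \right)} = \sqrt{c + c} = \sqrt{2 c} = \sqrt{2} \sqrt{c}$)
$d = 1591$ ($d = -9 + 4 \left(-20\right)^{2} = -9 + 4 \cdot 400 = -9 + 1600 = 1591$)
$\frac{R{\left(15 - 2 \right)}}{d} = \frac{\sqrt{2} \sqrt{15 - 2}}{1591} = \sqrt{2} \sqrt{15 - 2} \cdot \frac{1}{1591} = \sqrt{2} \sqrt{13} \cdot \frac{1}{1591} = \sqrt{26} \cdot \frac{1}{1591} = \frac{\sqrt{26}}{1591}$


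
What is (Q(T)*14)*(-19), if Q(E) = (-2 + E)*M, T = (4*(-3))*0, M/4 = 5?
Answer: 10640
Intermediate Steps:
M = 20 (M = 4*5 = 20)
T = 0 (T = -12*0 = 0)
Q(E) = -40 + 20*E (Q(E) = (-2 + E)*20 = -40 + 20*E)
(Q(T)*14)*(-19) = ((-40 + 20*0)*14)*(-19) = ((-40 + 0)*14)*(-19) = -40*14*(-19) = -560*(-19) = 10640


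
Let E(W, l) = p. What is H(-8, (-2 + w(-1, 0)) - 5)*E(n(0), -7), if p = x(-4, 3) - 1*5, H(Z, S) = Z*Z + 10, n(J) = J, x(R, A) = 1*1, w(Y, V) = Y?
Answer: -296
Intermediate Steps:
x(R, A) = 1
H(Z, S) = 10 + Z**2 (H(Z, S) = Z**2 + 10 = 10 + Z**2)
p = -4 (p = 1 - 1*5 = 1 - 5 = -4)
E(W, l) = -4
H(-8, (-2 + w(-1, 0)) - 5)*E(n(0), -7) = (10 + (-8)**2)*(-4) = (10 + 64)*(-4) = 74*(-4) = -296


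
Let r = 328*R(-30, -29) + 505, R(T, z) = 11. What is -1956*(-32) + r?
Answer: 66705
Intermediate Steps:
r = 4113 (r = 328*11 + 505 = 3608 + 505 = 4113)
-1956*(-32) + r = -1956*(-32) + 4113 = 62592 + 4113 = 66705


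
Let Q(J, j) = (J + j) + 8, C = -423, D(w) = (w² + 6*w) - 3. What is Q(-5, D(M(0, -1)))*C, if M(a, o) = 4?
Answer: -16920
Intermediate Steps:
D(w) = -3 + w² + 6*w
Q(J, j) = 8 + J + j
Q(-5, D(M(0, -1)))*C = (8 - 5 + (-3 + 4² + 6*4))*(-423) = (8 - 5 + (-3 + 16 + 24))*(-423) = (8 - 5 + 37)*(-423) = 40*(-423) = -16920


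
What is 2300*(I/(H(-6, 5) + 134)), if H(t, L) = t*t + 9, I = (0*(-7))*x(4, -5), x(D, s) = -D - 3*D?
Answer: 0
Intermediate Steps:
x(D, s) = -4*D
I = 0 (I = (0*(-7))*(-4*4) = 0*(-16) = 0)
H(t, L) = 9 + t² (H(t, L) = t² + 9 = 9 + t²)
2300*(I/(H(-6, 5) + 134)) = 2300*(0/((9 + (-6)²) + 134)) = 2300*(0/((9 + 36) + 134)) = 2300*(0/(45 + 134)) = 2300*(0/179) = 2300*(0*(1/179)) = 2300*0 = 0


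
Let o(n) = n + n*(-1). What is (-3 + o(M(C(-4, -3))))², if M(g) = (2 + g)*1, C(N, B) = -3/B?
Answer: 9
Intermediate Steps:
M(g) = 2 + g
o(n) = 0 (o(n) = n - n = 0)
(-3 + o(M(C(-4, -3))))² = (-3 + 0)² = (-3)² = 9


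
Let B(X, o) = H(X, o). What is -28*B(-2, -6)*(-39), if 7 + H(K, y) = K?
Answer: -9828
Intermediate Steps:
H(K, y) = -7 + K
B(X, o) = -7 + X
-28*B(-2, -6)*(-39) = -28*(-7 - 2)*(-39) = -28*(-9)*(-39) = 252*(-39) = -9828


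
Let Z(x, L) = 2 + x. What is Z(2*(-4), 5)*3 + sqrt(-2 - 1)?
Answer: -18 + I*sqrt(3) ≈ -18.0 + 1.732*I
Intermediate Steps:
Z(2*(-4), 5)*3 + sqrt(-2 - 1) = (2 + 2*(-4))*3 + sqrt(-2 - 1) = (2 - 8)*3 + sqrt(-3) = -6*3 + I*sqrt(3) = -18 + I*sqrt(3)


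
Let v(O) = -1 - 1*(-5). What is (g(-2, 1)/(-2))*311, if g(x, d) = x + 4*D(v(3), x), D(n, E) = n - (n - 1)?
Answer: -311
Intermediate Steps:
v(O) = 4 (v(O) = -1 + 5 = 4)
D(n, E) = 1 (D(n, E) = n - (-1 + n) = n + (1 - n) = 1)
g(x, d) = 4 + x (g(x, d) = x + 4*1 = x + 4 = 4 + x)
(g(-2, 1)/(-2))*311 = ((4 - 2)/(-2))*311 = (2*(-1/2))*311 = -1*311 = -311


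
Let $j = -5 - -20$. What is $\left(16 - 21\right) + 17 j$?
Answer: $250$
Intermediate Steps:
$j = 15$ ($j = -5 + 20 = 15$)
$\left(16 - 21\right) + 17 j = \left(16 - 21\right) + 17 \cdot 15 = -5 + 255 = 250$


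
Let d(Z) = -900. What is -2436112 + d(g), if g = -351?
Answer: -2437012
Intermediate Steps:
-2436112 + d(g) = -2436112 - 900 = -2437012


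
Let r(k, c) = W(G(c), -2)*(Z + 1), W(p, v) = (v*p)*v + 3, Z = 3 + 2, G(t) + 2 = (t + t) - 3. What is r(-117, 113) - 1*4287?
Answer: 1035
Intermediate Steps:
G(t) = -5 + 2*t (G(t) = -2 + ((t + t) - 3) = -2 + (2*t - 3) = -2 + (-3 + 2*t) = -5 + 2*t)
Z = 5
W(p, v) = 3 + p*v**2 (W(p, v) = (p*v)*v + 3 = p*v**2 + 3 = 3 + p*v**2)
r(k, c) = -102 + 48*c (r(k, c) = (3 + (-5 + 2*c)*(-2)**2)*(5 + 1) = (3 + (-5 + 2*c)*4)*6 = (3 + (-20 + 8*c))*6 = (-17 + 8*c)*6 = -102 + 48*c)
r(-117, 113) - 1*4287 = (-102 + 48*113) - 1*4287 = (-102 + 5424) - 4287 = 5322 - 4287 = 1035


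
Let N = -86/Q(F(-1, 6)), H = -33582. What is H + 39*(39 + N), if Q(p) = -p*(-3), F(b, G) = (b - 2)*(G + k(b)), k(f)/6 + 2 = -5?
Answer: -1731853/54 ≈ -32071.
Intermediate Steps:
k(f) = -42 (k(f) = -12 + 6*(-5) = -12 - 30 = -42)
F(b, G) = (-42 + G)*(-2 + b) (F(b, G) = (b - 2)*(G - 42) = (-2 + b)*(-42 + G) = (-42 + G)*(-2 + b))
Q(p) = 3*p
N = -43/162 (N = -86*1/(3*(84 - 42*(-1) - 2*6 + 6*(-1))) = -86*1/(3*(84 + 42 - 12 - 6)) = -86/(3*108) = -86/324 = -86*1/324 = -43/162 ≈ -0.26543)
H + 39*(39 + N) = -33582 + 39*(39 - 43/162) = -33582 + 39*(6275/162) = -33582 + 81575/54 = -1731853/54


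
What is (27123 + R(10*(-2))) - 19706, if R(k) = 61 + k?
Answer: 7458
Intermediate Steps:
(27123 + R(10*(-2))) - 19706 = (27123 + (61 + 10*(-2))) - 19706 = (27123 + (61 - 20)) - 19706 = (27123 + 41) - 19706 = 27164 - 19706 = 7458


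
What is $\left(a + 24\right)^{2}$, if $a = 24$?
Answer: $2304$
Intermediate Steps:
$\left(a + 24\right)^{2} = \left(24 + 24\right)^{2} = 48^{2} = 2304$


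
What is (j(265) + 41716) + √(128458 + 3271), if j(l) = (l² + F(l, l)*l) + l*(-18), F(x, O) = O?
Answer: 177396 + √131729 ≈ 1.7776e+5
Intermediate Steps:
j(l) = -18*l + 2*l² (j(l) = (l² + l*l) + l*(-18) = (l² + l²) - 18*l = 2*l² - 18*l = -18*l + 2*l²)
(j(265) + 41716) + √(128458 + 3271) = (2*265*(-9 + 265) + 41716) + √(128458 + 3271) = (2*265*256 + 41716) + √131729 = (135680 + 41716) + √131729 = 177396 + √131729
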